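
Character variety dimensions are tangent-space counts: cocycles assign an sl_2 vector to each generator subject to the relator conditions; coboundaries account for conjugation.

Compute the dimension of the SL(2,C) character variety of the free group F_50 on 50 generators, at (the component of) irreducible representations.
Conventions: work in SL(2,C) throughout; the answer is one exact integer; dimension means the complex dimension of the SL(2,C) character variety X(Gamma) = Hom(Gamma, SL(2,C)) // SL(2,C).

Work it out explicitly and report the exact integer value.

Gamma = F_50 has 50 generators and no relators.
A cocycle picks one sl_2 vector per generator freely, giving dim Z^1 = 3*50 = 150.
Irreducibility makes the coboundary map sl_2 -> Z^1 injective (trivial centralizer), so dim B^1 = 3.
dim X = dim H^1 = dim Z^1 - dim B^1 = 150 - 3 = 147.

147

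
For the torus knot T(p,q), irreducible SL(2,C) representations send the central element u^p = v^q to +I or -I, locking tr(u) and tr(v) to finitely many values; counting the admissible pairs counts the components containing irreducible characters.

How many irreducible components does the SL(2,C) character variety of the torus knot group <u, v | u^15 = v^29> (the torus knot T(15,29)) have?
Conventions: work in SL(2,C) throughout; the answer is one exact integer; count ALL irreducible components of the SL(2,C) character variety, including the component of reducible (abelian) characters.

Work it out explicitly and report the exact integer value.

197

Gamma = < u, v | u^15 = v^29 > (torus knot T(15,29)); the central element u^15 = v^29 acts as +I or -I in any irreducible SL(2,C) representation.
This locks tr(u) to 2*cos(pi*alpha/15), alpha in 1..14, and tr(v) to 2*cos(pi*beta/29), beta in 1..28, on each component of irreducible characters.
Consistency of u^15 = (-1)^alpha I with v^29 = (-1)^beta I forces alpha = beta (mod 2).
Counting: 7 odd alphas x 14 odd betas + 7 even alphas x 14 even betas = 98 + 98 = 196.
That is 196 components of irreducible characters, and with the reducible (abelian) component the total is 197.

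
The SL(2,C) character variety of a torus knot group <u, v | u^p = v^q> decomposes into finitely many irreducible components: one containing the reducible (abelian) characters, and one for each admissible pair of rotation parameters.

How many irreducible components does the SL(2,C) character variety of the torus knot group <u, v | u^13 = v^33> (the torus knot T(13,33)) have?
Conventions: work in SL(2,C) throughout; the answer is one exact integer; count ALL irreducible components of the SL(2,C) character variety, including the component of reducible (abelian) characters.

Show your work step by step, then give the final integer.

193

Gamma = < u, v | u^13 = v^33 > (torus knot T(13,33)); the central element u^13 = v^33 acts as +I or -I in any irreducible SL(2,C) representation.
This locks tr(u) to 2*cos(pi*alpha/13), alpha in 1..12, and tr(v) to 2*cos(pi*beta/33), beta in 1..32, on each component of irreducible characters.
Consistency of u^13 = (-1)^alpha I with v^33 = (-1)^beta I forces alpha = beta (mod 2).
count pairs: odd alpha (6 choices) x odd beta (16), plus even alpha (6) x even beta (16): 6*16 + 6*16 = 192.
components with irreducible characters: 192; plus the single component of reducible (abelian) characters: total 193.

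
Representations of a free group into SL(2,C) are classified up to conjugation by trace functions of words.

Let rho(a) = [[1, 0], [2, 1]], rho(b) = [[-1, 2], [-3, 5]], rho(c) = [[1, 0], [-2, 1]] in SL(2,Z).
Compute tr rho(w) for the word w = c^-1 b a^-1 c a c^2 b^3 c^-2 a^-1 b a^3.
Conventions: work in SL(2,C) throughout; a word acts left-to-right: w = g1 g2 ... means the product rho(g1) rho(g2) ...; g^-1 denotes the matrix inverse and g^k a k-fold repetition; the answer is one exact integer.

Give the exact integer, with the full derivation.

-19172

rho(c^-1) = [[1, 0], [2, 1]]
... * rho(b) = [[-1, 2], [-3, 5]]  ->  [[-1, 2], [-5, 9]]
... * rho(a^-1) = [[1, 0], [-2, 1]]  ->  [[-5, 2], [-23, 9]]
... * rho(c) = [[1, 0], [-2, 1]]  ->  [[-9, 2], [-41, 9]]
... * rho(a) = [[1, 0], [2, 1]]  ->  [[-5, 2], [-23, 9]]
... * rho(c) = [[1, 0], [-2, 1]]  ->  [[-9, 2], [-41, 9]]
... * rho(c) = [[1, 0], [-2, 1]]  ->  [[-13, 2], [-59, 9]]
... * rho(b) = [[-1, 2], [-3, 5]]  ->  [[7, -16], [32, -73]]
... * rho(b) = [[-1, 2], [-3, 5]]  ->  [[41, -66], [187, -301]]
... * rho(b) = [[-1, 2], [-3, 5]]  ->  [[157, -248], [716, -1131]]
... * rho(c^-1) = [[1, 0], [2, 1]]  ->  [[-339, -248], [-1546, -1131]]
... * rho(c^-1) = [[1, 0], [2, 1]]  ->  [[-835, -248], [-3808, -1131]]
... * rho(a^-1) = [[1, 0], [-2, 1]]  ->  [[-339, -248], [-1546, -1131]]
... * rho(b) = [[-1, 2], [-3, 5]]  ->  [[1083, -1918], [4939, -8747]]
... * rho(a) = [[1, 0], [2, 1]]  ->  [[-2753, -1918], [-12555, -8747]]
... * rho(a) = [[1, 0], [2, 1]]  ->  [[-6589, -1918], [-30049, -8747]]
... * rho(a) = [[1, 0], [2, 1]]  ->  [[-10425, -1918], [-47543, -8747]]
tr = -10425 + -8747 = -19172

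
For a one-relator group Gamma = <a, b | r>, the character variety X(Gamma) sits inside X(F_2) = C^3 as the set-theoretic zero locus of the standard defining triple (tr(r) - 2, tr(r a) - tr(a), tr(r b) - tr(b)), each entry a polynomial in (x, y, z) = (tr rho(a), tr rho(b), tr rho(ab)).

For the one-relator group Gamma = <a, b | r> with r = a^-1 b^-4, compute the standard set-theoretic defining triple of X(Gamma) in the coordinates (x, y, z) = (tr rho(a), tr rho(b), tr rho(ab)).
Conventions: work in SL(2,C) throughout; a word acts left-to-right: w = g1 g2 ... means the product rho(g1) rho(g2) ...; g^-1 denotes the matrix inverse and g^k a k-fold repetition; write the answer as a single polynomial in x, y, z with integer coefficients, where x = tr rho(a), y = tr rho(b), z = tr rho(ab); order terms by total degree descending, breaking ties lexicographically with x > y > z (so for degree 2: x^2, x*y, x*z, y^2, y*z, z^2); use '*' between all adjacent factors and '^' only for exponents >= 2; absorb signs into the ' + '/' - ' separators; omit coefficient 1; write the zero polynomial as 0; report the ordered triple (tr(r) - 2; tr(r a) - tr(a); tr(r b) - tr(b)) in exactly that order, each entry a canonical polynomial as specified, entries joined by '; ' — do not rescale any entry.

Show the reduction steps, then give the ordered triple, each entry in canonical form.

trace(b^-1) = trace(b) = y
trace(b^-2) = trace(b^-1)*trace(b) - trace(1) = y^2 - 2
trace(b^-3) = trace(b^-2)*trace(b) - trace(b^-1) = y^3 - 3*y
trace(a b^-1) = trace(a)*trace(b) - trace(a b) = x*y - z
trace(a b^-2) = trace(a b^-1)*trace(b) - trace(a) = x*y^2 - y*z - x
trace(b^-3 a) = trace(a b^-2)*trace(b) - trace(a b^-1) = x*y^3 - y^2*z - 2*x*y + z
trace(b^-2 a^-1 b^-1) = trace(b^-3)*trace(a) - trace(b^-3 a) = y^2*z - x*y - z
trace(b^-2 a^-1) = trace(a^-1 b^-1)*trace(b) - trace(a^-1) = y*z - x
trace(a^-1 b^-4) = trace(b^-2 a^-1 b^-1)*trace(b) - trace(b^-2 a^-1) = y^3*z - x*y^2 - 2*y*z + x
trace(b^-4) = trace(b^-3)*trace(b) - trace(b^-2) = y^4 - 4*y^2 + 2
assemble the triple (trace(r) - 2; trace(r a) - x; trace(r b) - y)

y^3*z - x*y^2 - 2*y*z + x - 2; y^4 - 4*y^2 - x + 2; y^2*z - x*y - y - z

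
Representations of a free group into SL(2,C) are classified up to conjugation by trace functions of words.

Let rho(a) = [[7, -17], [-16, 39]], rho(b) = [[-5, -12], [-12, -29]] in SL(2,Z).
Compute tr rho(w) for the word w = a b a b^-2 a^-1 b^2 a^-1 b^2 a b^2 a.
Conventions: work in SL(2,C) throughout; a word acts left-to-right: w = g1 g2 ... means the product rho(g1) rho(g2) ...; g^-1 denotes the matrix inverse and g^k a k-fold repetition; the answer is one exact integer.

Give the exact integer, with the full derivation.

17520153144473868042470

rho(a) = [[7, -17], [-16, 39]]
... * rho(b) = [[-5, -12], [-12, -29]]  ->  [[169, 409], [-388, -939]]
... * rho(a) = [[7, -17], [-16, 39]]  ->  [[-5361, 13078], [12308, -30025]]
... * rho(b^-1) = [[-29, 12], [12, -5]]  ->  [[312405, -129722], [-717232, 297821]]
... * rho(b^-1) = [[-29, 12], [12, -5]]  ->  [[-10616409, 4397470], [24373580, -10095889]]
... * rho(a^-1) = [[39, 17], [16, 7]]  ->  [[-343680431, -149696663], [789035396, 343679637]]
... * rho(b) = [[-5, -12], [-12, -29]]  ->  [[3514762111, 8465368399], [-8069332624, -19435134225]]
... * rho(b) = [[-5, -12], [-12, -29]]  ->  [[-119158231343, -287672828903], [273568273820, 660450884013]]
... * rho(a^-1) = [[39, 17], [16, 7]]  ->  [[-9249936284825, -4039399735152], [21236376823188, 9273816843031]]
... * rho(b) = [[-5, -12], [-12, -29]]  ->  [[94722478245949, 228141827737308], [-217467686232312, -523777210326155]]
... * rho(b) = [[-5, -12], [-12, -29]]  ->  [[-3211314324077441, -7752782743333320], [7372664955075420, 17799151334246239]]
... * rho(a) = [[7, -17], [-16, 39]]  ->  [[101565323624791033, -247766183480682983], [-233177766662411884, 568831597799321181]]
... * rho(b) = [[-5, -12], [-12, -29]]  ->  [[2465367583644240631, 5966435437442314111], [-5660090340279794752, -13697983136231371641]]
... * rho(b) = [[-5, -12], [-12, -29]]  ->  [[-83924063167528972487, -202611038689557996791], [192676249336175433452, 465162595034067314613]]
... * rho(a) = [[7, -17], [-16, 39]]  ->  [[2654308176860225141247, -6475121435044769342570], [-6093867775191848999644, 14865844967613642901223]]
tr = 2654308176860225141247 + 14865844967613642901223 = 17520153144473868042470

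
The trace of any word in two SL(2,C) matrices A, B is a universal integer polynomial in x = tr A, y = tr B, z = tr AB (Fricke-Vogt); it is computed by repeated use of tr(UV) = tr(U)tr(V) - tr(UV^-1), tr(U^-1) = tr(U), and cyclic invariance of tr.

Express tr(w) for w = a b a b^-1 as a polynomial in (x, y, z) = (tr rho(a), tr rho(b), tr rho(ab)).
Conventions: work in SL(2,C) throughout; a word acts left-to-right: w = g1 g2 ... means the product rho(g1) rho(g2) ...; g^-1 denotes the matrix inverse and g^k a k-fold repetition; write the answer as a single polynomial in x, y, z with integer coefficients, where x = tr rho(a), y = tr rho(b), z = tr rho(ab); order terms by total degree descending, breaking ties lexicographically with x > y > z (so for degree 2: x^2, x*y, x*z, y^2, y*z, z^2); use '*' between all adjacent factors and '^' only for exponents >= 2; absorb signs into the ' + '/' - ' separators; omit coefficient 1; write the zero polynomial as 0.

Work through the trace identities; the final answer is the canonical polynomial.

x*y*z - y^2 - z^2 + 2

trace(a b a) = trace(a) * trace(b a) - trace(b)  (reduce the a square) = x*z - y
trace(a b a b) = trace(b a) * trace(b a) - trace(1)  (split on b) = z^2 - 2
and trace(a b a b^-1) = trace(a b a) * trace(b) - trace(a b a b)  (eliminate b^-1) = x*y*z - y^2 - z^2 + 2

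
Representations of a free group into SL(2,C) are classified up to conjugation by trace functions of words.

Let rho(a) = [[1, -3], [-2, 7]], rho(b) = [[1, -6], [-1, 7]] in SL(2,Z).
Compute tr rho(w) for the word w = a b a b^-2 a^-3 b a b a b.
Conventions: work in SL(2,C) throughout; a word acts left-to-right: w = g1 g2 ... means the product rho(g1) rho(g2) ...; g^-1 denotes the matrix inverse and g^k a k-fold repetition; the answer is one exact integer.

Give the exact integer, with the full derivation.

rho(a) = [[1, -3], [-2, 7]]
... * rho(b) = [[1, -6], [-1, 7]]  ->  [[4, -27], [-9, 61]]
... * rho(a) = [[1, -3], [-2, 7]]  ->  [[58, -201], [-131, 454]]
... * rho(b^-1) = [[7, 6], [1, 1]]  ->  [[205, 147], [-463, -332]]
... * rho(b^-1) = [[7, 6], [1, 1]]  ->  [[1582, 1377], [-3573, -3110]]
... * rho(a^-1) = [[7, 3], [2, 1]]  ->  [[13828, 6123], [-31231, -13829]]
... * rho(a^-1) = [[7, 3], [2, 1]]  ->  [[109042, 47607], [-246275, -107522]]
... * rho(a^-1) = [[7, 3], [2, 1]]  ->  [[858508, 374733], [-1938969, -846347]]
... * rho(b) = [[1, -6], [-1, 7]]  ->  [[483775, -2527917], [-1092622, 5709385]]
... * rho(a) = [[1, -3], [-2, 7]]  ->  [[5539609, -19146744], [-12511392, 43243561]]
... * rho(b) = [[1, -6], [-1, 7]]  ->  [[24686353, -167264862], [-55754953, 377773279]]
... * rho(a) = [[1, -3], [-2, 7]]  ->  [[359216077, -1244913093], [-811301511, 2811677812]]
... * rho(b) = [[1, -6], [-1, 7]]  ->  [[1604129170, -10869688113], [-3622979323, 24549553750]]
tr = 1604129170 + 24549553750 = 26153682920

26153682920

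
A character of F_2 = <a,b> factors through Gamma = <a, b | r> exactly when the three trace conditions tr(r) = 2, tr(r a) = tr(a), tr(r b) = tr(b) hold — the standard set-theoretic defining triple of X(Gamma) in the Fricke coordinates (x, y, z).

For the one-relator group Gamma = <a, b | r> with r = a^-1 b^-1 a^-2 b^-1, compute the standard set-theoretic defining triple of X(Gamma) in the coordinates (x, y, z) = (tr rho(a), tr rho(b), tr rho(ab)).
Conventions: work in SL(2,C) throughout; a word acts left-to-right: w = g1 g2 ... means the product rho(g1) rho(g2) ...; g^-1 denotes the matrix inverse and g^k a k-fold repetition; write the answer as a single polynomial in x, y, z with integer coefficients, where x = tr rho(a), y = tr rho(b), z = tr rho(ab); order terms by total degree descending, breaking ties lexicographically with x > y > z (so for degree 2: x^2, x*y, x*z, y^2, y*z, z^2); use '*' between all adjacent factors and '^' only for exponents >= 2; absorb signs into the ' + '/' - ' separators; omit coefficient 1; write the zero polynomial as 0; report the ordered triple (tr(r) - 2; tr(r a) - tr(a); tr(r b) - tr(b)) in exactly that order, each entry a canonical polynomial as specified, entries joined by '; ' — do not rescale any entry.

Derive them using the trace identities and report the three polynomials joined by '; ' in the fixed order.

x*z^2 - y*z - x - 2; x*y*z - x^2 - y^2 - x + 2; x^2*z - x*y - y - z

tr(b^-1) = tr(b) = y
tr(b^-1 a) = tr(a)*tr(b) - tr(a b)   [inverse elimination on b] = x*y - z
tr(a^-1 b^-1) = tr(b^-1)*tr(a) - tr(b^-1 a)   [inverse elimination on a] = z
tr(a^-1 b^-2) = tr(a^-1 b^-1)*tr(b) - tr(a^-1)   [inverse elimination on b] = y*z - x
tr(b^-2) = tr(b^-1)*tr(b) - tr(1)   [inverse elimination on b] = y^2 - 2
tr(b^-1 a^-2 b^-1) = tr(a^-1 b^-2)*tr(a) - tr(a^-1 b^-2 a)   [inverse elimination on a] = x*y*z - x^2 - y^2 + 2
tr(b a b a) = tr(a b)*tr(a b) - tr(1)   [split at a repeated a] = z^2 - 2
tr(a^-1 b a b) = tr(b a b)*tr(a) - tr(b a b a)   [inverse elimination on a] = x*y*z - x^2 - z^2 + 2
tr(a b^-1 a^-1 b) = tr(a^-1 b a)*tr(b) - tr(a^-1 b a b)   [inverse elimination on b] = -x*y*z + x^2 + y^2 + z^2 - 2
tr(b^-1 a b^-1 a^-1) = tr(a b^-1 a^-1)*tr(b) - tr(a b^-1 a^-1 b)   [inverse elimination on b] = x*y*z - x^2 - z^2 + 2
tr(b^-1 a b^-1) = tr(a b^-1)*tr(b) - tr(a)   [inverse elimination on b] = x*y^2 - y*z - x
tr(b^-1 a^-2 b^-1 a) = tr(b^-1 a b^-1 a^-1)*tr(a) - tr(b^-1 a b^-1)   [inverse elimination on a] = x^2*y*z - x^3 - x*y^2 - x*z^2 + y*z + 3*x
tr(a^-1 b^-1 a^-2 b^-1) = tr(b^-1 a^-2 b^-1)*tr(a) - tr(b^-1 a^-2 b^-1 a)   [inverse elimination on a] = x*z^2 - y*z - x
tr(a^-2) = tr(a^-1)*tr(a) - tr(1) = x^2 - 2
tr(a^-3) = tr(a^-2)*tr(a) - tr(a^-1) = x^3 - 3*x
tr(a^-1 b a^-1) = tr(b a^-1)*tr(a) - tr(b) = x^2*y - x*z - y
tr(a^-3 b) = tr(a^-1 b a^-1)*tr(a) - tr(a^-1 b) = x^3*y - x^2*z - 2*x*y + z
tr(a^-1 b^-1 a^-2) = tr(a^-3)*tr(b) - tr(a^-3 b) = x^2*z - x*y - z
assemble the triple (tr(r) - 2; tr(r a) - x; tr(r b) - y)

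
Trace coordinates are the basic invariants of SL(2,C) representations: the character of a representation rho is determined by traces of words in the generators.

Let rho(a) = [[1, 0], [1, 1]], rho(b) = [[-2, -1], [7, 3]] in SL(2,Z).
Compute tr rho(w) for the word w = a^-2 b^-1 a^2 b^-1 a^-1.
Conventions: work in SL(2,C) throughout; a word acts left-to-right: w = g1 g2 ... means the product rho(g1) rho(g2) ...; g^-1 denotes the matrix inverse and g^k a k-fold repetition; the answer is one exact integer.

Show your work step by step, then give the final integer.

-8

rho(a^-1) = [[1, 0], [-1, 1]]
... * rho(a^-1) = [[1, 0], [-1, 1]]  ->  [[1, 0], [-2, 1]]
... * rho(b^-1) = [[3, 1], [-7, -2]]  ->  [[3, 1], [-13, -4]]
... * rho(a) = [[1, 0], [1, 1]]  ->  [[4, 1], [-17, -4]]
... * rho(a) = [[1, 0], [1, 1]]  ->  [[5, 1], [-21, -4]]
... * rho(b^-1) = [[3, 1], [-7, -2]]  ->  [[8, 3], [-35, -13]]
... * rho(a^-1) = [[1, 0], [-1, 1]]  ->  [[5, 3], [-22, -13]]
tr = 5 + -13 = -8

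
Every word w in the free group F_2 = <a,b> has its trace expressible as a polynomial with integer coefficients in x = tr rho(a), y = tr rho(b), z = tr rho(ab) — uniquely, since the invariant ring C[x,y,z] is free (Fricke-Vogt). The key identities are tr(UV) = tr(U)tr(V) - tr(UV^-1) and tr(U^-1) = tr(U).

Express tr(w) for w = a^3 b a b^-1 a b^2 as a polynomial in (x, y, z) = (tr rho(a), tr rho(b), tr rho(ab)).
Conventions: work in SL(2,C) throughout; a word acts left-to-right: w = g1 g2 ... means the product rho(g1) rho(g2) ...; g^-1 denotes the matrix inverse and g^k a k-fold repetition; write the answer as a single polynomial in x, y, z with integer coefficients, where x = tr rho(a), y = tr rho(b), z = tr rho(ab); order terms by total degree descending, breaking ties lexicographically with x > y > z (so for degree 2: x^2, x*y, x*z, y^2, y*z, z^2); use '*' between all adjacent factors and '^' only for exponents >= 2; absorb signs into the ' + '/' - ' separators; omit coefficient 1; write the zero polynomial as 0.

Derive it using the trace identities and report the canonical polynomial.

x^3*y^2*z^2 - x^4*y*z - 2*x^2*y^3*z - x^2*y*z^3 + x^3*y^2 + x^3*z^2 + x*y^4 + 4*x^2*y*z + y^3*z + y*z^3 - x^3 - 4*x*y^2 - 2*x*z^2 - 3*y*z + 3*x

trace(b a b a) = trace(a b)*trace(a b) - trace(1) = z^2 - 2
trace(b a b) = trace(b)*trace(a b) - trace(a) = y*z - x
trace(a^2 b a b) = trace(a)*trace(b a b a) - trace(b a b) = x*z^2 - y*z - x
trace(b a^2) = trace(a)*trace(b a) - trace(b) = x*z - y
trace(a^2 b a) = trace(a)*trace(b a^2) - trace(b a) = x^2*z - x*y - z
trace(b^2 a^2 b a) = trace(b)*trace(a^2 b a b) - trace(a^2 b a) = x*y*z^2 - x^2*z - y^2*z + z
trace(b^2) = trace(b)*trace(b) - trace(1) = y^2 - 2
trace(a^2 b^2) = trace(a)*trace(b^2 a) - trace(b^2) = x*y*z - x^2 - y^2 + 2
trace(b^2 a^2 b) = trace(b)*trace(a^2 b^2) - trace(a^2 b) = x*y^2*z - x^2*y - y^3 - x*z + 3*y
trace(b a^2 b^2 a^2) = trace(a)*trace(b^2 a^2 b a) - trace(b^2 a^2 b) = x^2*y*z^2 - x^3*z - 2*x*y^2*z + x^2*y + y^3 + 2*x*z - 3*y
trace(b^2 a b a) = trace(b)*trace(a b a b) - trace(a b a) = y*z^2 - x*z - y
trace(b^2 a b) = trace(b)*trace(a b^2) - trace(a b) = y^2*z - x*y - z
trace(b a^2 b^2 a) = trace(a)*trace(b^2 a b a) - trace(b^2 a b) = x*y*z^2 - x^2*z - y^2*z + z
trace(a b^2 a^3 b a) = trace(a)*trace(b a^2 b^2 a^2) - trace(b a^2 b^2 a) = x^3*y*z^2 - x^4*z - 2*x^2*y^2*z + x^3*y + x*y^3 - x*y*z^2 + 3*x^2*z + y^2*z - 3*x*y - z
trace(b a b a b a) = trace(a b)*trace(a b a b) - trace(a^-1 b^-1) = z^3 - 3*z
trace(b a b a b a^2) = trace(a)*trace(b a b a b a) - trace(b a b a b) = x*z^3 - y*z^2 - 2*x*z + y
trace(a^3 b a b a b) = trace(a)*trace(b a b a b a^2) - trace(b a b a b a) = x^2*z^3 - x*y*z^2 - 2*x^2*z - z^3 + x*y + 3*z
trace(a^2 b a b a) = trace(a)*trace(a b a b a) - trace(a b a b) = x^2*z^2 - x*y*z - x^2 - z^2 + 2
trace(a^3 b a b a) = trace(a)*trace(a^2 b a b a) - trace(a^2 b a b) = x^3*z^2 - x^2*y*z - x^3 - 2*x*z^2 + y*z + 3*x
trace(a b^2 a^3 b a b) = trace(b)*trace(a^3 b a b a b) - trace(a^3 b a b a) = x^2*y*z^3 - x^3*z^2 - x*y^2*z^2 - x^2*y*z - y*z^3 + x^3 + x*y^2 + 2*x*z^2 + 2*y*z - 3*x
trace(a^3 b a b^-1 a b^2) = trace(a b^2 a^3 b a)*trace(b) - trace(a b^2 a^3 b a b) = x^3*y^2*z^2 - x^4*y*z - 2*x^2*y^3*z - x^2*y*z^3 + x^3*y^2 + x^3*z^2 + x*y^4 + 4*x^2*y*z + y^3*z + y*z^3 - x^3 - 4*x*y^2 - 2*x*z^2 - 3*y*z + 3*x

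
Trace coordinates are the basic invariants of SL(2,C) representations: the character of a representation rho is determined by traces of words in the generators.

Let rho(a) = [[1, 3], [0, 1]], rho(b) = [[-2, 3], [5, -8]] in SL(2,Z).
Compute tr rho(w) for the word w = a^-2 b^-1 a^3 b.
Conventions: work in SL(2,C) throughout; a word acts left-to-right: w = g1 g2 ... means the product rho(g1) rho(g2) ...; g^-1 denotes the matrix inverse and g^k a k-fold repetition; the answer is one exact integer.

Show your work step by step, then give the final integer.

rho(a^-1) = [[1, -3], [0, 1]]
... * rho(a^-1) = [[1, -3], [0, 1]]  ->  [[1, -6], [0, 1]]
... * rho(b^-1) = [[-8, -3], [-5, -2]]  ->  [[22, 9], [-5, -2]]
... * rho(a) = [[1, 3], [0, 1]]  ->  [[22, 75], [-5, -17]]
... * rho(a) = [[1, 3], [0, 1]]  ->  [[22, 141], [-5, -32]]
... * rho(a) = [[1, 3], [0, 1]]  ->  [[22, 207], [-5, -47]]
... * rho(b) = [[-2, 3], [5, -8]]  ->  [[991, -1590], [-225, 361]]
tr = 991 + 361 = 1352

1352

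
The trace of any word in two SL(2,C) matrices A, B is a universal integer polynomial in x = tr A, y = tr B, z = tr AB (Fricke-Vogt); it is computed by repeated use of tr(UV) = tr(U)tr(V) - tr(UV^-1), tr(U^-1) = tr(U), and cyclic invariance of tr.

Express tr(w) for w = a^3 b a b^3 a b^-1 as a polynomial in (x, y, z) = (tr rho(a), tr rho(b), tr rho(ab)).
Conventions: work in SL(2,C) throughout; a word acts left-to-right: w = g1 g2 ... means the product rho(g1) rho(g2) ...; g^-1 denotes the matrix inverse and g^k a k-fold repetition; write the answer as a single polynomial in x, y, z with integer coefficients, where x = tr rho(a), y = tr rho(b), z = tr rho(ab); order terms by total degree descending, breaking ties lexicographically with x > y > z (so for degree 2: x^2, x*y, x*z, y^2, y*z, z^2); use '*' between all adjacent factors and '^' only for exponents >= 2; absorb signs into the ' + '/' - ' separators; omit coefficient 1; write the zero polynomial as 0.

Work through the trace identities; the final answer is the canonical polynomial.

trace(a b a b) = trace(a b)*trace(a b) - trace(1)  (split on a) = z^2 - 2
next, trace(a b a) = trace(a)*trace(b a) - trace(b)  (reduce the a square) = x*z - y
and trace(b a b^2 a) = trace(b)*trace(a b a b) - trace(a b a)  (reduce the b square) = y*z^2 - x*z - y
trace(a b^2) = trace(b)*trace(a b) - trace(a)  (reduce the b square) = y*z - x
trace(b a b^2) = trace(b)*trace(a b^2) - trace(a b)  (reduce the b square) = y^2*z - x*y - z
next, trace(b a^2 b a b) = trace(a)*trace(b a b^2 a) - trace(b a b^2)  (reduce the a square) = x*y*z^2 - x^2*z - y^2*z + z
next, trace(b a^2 b a) = trace(a)*trace(b a b a) - trace(b a b)  (reduce the a square) = x*z^2 - y*z - x
and trace(b a b^3 a^2) = trace(b)*trace(b a^2 b a b) - trace(b a^2 b a)  (reduce the b square) = x*y^2*z^2 - x^2*y*z - y^3*z - x*z^2 + 2*y*z + x
next, trace(b a b^3 a) = trace(b)*trace(a b a b^2) - trace(a b a b)  (reduce the b square) = y^2*z^2 - x*y*z - y^2 - z^2 + 2
next, trace(b a b^3 a^3) = trace(a)*trace(b a b^3 a^2) - trace(b a b^3 a)  (reduce the a square) = x^2*y^2*z^2 - x^3*y*z - x*y^3*z - x^2*z^2 - y^2*z^2 + 3*x*y*z + x^2 + y^2 + z^2 - 2
trace(a^3 b a b^3 a) = trace(a)*trace(b a b^3 a^3) - trace(b a b^3 a^2)  (reduce the a square) = x^3*y^2*z^2 - x^4*y*z - x^2*y^3*z - x^3*z^2 - 2*x*y^2*z^2 + 4*x^2*y*z + y^3*z + x^3 + x*y^2 + 2*x*z^2 - 2*y*z - 3*x
trace(b a b a b a) = trace(b a)*trace(b a b a) - trace(b^-1 a^-1)  (split on b) = z^3 - 3*z
trace(a b a^2 b a b) = trace(a)*trace(b a b a b a) - trace(b a b a b)  (reduce the a square) = x*z^3 - y*z^2 - 2*x*z + y
next, trace(b^2) = trace(b)*trace(b) - trace(1)  (reduce the b square) = y^2 - 2
next, trace(b a^2 b) = trace(a)*trace(b^2 a) - trace(b^2)  (reduce the a square) = x*y*z - x^2 - y^2 + 2
trace(a b a^2 b a) = trace(a)*trace(b a^2 b a) - trace(b a^2 b)  (reduce the a square) = x^2*z^2 - 2*x*y*z + y^2 - 2
trace(b a b^2 a b a^2) = trace(b)*trace(a b a^2 b a b) - trace(a b a^2 b a)  (reduce the b square) = x*y*z^3 - x^2*z^2 - y^2*z^2 + 2
and trace(b a b^2 a b a) = trace(b)*trace(a b a b a b) - trace(a b a b a)  (reduce the b square) = y*z^3 - x*z^2 - 2*y*z + x
and trace(a b a^3 b a b^2) = trace(a)*trace(b a b^2 a b a^2) - trace(b a b^2 a b a)  (reduce the a square) = x^2*y*z^3 - x^3*z^2 - x*y^2*z^2 - y*z^3 + x*z^2 + 2*y*z + x
trace(a b a^3 b a b) = trace(a)*trace(b a b a b a^2) - trace(b a b a b a)  (reduce the a square) = x^2*z^3 - x*y*z^2 - 2*x^2*z - z^3 + x*y + 3*z
next, trace(a^3 b a b^3 a b) = trace(b)*trace(a b a^3 b a b^2) - trace(a b a^3 b a b)  (reduce the b square) = x^2*y^2*z^3 - x^3*y*z^2 - x*y^3*z^2 - x^2*z^3 - y^2*z^3 + 2*x*y*z^2 + 2*x^2*z + 2*y^2*z + z^3 - 3*z
next, trace(a^3 b a b^3 a b^-1) = trace(a^3 b a b^3 a)*trace(b) - trace(a^3 b a b^3 a b)  (eliminate b^-1) = x^3*y^3*z^2 - x^4*y^2*z - x^2*y^4*z - x^2*y^2*z^3 - x*y^3*z^2 + 4*x^2*y^2*z + x^2*z^3 + y^4*z + y^2*z^3 + x^3*y + x*y^3 - 2*x^2*z - 4*y^2*z - z^3 - 3*x*y + 3*z

x^3*y^3*z^2 - x^4*y^2*z - x^2*y^4*z - x^2*y^2*z^3 - x*y^3*z^2 + 4*x^2*y^2*z + x^2*z^3 + y^4*z + y^2*z^3 + x^3*y + x*y^3 - 2*x^2*z - 4*y^2*z - z^3 - 3*x*y + 3*z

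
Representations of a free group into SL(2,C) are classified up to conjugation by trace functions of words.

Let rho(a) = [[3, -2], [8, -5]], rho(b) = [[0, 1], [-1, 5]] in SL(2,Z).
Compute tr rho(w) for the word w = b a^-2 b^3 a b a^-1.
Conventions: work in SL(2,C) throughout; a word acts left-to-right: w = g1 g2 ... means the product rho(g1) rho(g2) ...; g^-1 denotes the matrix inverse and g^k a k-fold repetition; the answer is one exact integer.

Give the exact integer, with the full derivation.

rho(b) = [[0, 1], [-1, 5]]
... * rho(a^-1) = [[-5, 2], [-8, 3]]  ->  [[-8, 3], [-35, 13]]
... * rho(a^-1) = [[-5, 2], [-8, 3]]  ->  [[16, -7], [71, -31]]
... * rho(b) = [[0, 1], [-1, 5]]  ->  [[7, -19], [31, -84]]
... * rho(b) = [[0, 1], [-1, 5]]  ->  [[19, -88], [84, -389]]
... * rho(b) = [[0, 1], [-1, 5]]  ->  [[88, -421], [389, -1861]]
... * rho(a) = [[3, -2], [8, -5]]  ->  [[-3104, 1929], [-13721, 8527]]
... * rho(b) = [[0, 1], [-1, 5]]  ->  [[-1929, 6541], [-8527, 28914]]
... * rho(a^-1) = [[-5, 2], [-8, 3]]  ->  [[-42683, 15765], [-188677, 69688]]
tr = -42683 + 69688 = 27005

27005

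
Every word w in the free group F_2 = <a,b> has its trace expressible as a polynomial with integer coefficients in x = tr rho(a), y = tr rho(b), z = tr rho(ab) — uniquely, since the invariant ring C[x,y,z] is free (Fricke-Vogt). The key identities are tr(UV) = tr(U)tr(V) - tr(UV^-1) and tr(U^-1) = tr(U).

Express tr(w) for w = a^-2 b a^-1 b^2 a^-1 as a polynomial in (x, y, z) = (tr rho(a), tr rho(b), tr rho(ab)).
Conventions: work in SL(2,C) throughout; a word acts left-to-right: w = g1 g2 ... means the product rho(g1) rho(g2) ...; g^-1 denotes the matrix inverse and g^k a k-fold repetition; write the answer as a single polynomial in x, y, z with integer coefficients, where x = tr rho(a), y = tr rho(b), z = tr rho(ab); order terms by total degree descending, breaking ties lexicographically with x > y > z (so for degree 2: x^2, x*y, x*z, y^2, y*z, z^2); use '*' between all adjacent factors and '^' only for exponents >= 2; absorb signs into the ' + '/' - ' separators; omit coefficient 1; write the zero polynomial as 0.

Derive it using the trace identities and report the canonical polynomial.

tr(b^2) = tr(b)*tr(b) - tr(1)  (reduce the b square) = y^2 - 2
tr(b^3) = tr(b)*tr(b^2) - tr(b)  (reduce the b square) = y^3 - 3*y
tr(a b^2) = tr(b)*tr(a b) - tr(a)  (reduce the b square) = y*z - x
tr(b^3 a) = tr(b)*tr(a b^2) - tr(a b)  (reduce the b square) = y^2*z - x*y - z
tr(b^3 a^-1) = tr(b^3)*tr(a) - tr(b^3 a)  (eliminate a^-1) = x*y^3 - y^2*z - 2*x*y + z
tr(b^3 a^-2) = tr(b^3 a^-1)*tr(a) - tr(b^3)  (eliminate a^-1) = x^2*y^3 - x*y^2*z - 2*x^2*y - y^3 + x*z + 3*y
tr(b^2 a^-3 b) = tr(b^3 a^-2)*tr(a) - tr(b^3 a^-1)  (eliminate a^-1) = x^3*y^3 - x^2*y^2*z - 2*x^3*y - 2*x*y^3 + x^2*z + y^2*z + 5*x*y - z
tr(a b a b) = tr(b a)*tr(b a) - tr(1)  (split on b) = z^2 - 2
tr(a b a) = tr(a)*tr(b a) - tr(b)  (reduce the a square) = x*z - y
tr(b a b^2 a) = tr(b)*tr(a b a b) - tr(a b a)  (reduce the b square) = y*z^2 - x*z - y
tr(a^-1 b a b^2) = tr(b a b^2)*tr(a) - tr(b a b^2 a)  (eliminate a^-1) = x*y^2*z - x^2*y - y*z^2 + y
tr(b a b^2 a^-2) = tr(a^-1 b a b^2)*tr(a) - tr(a^-1 b a b^2 a)  (eliminate a^-1) = x^2*y^2*z - x^3*y - x*y*z^2 - y^2*z + 2*x*y + z
tr(b^2 a^-3 b a) = tr(b a b^2 a^-2)*tr(a) - tr(b a b^2 a^-1)  (eliminate a^-1) = x^3*y^2*z - x^4*y - x^2*y*z^2 - 2*x*y^2*z + 3*x^2*y + y*z^2 + x*z - y
tr(a^-2 b a^-1 b^2 a^-1) = tr(b^2 a^-3 b)*tr(a) - tr(b^2 a^-3 b a)  (eliminate a^-1) = x^4*y^3 - 2*x^3*y^2*z - x^4*y - 2*x^2*y^3 + x^2*y*z^2 + x^3*z + 3*x*y^2*z + 2*x^2*y - y*z^2 - 2*x*z + y

x^4*y^3 - 2*x^3*y^2*z - x^4*y - 2*x^2*y^3 + x^2*y*z^2 + x^3*z + 3*x*y^2*z + 2*x^2*y - y*z^2 - 2*x*z + y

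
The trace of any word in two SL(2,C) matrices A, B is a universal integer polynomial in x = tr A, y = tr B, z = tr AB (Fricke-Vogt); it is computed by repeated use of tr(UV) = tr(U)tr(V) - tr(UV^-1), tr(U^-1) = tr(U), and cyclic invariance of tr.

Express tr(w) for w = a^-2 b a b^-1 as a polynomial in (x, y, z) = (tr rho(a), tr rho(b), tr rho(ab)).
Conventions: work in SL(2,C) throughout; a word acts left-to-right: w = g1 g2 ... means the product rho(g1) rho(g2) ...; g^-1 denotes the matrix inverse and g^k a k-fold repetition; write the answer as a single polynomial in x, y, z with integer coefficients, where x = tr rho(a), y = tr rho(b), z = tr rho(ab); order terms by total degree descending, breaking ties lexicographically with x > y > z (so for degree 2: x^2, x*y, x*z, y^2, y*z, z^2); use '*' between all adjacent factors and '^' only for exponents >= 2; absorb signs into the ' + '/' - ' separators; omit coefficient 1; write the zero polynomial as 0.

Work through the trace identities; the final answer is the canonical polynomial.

-x^2*y*z + x^3 + x*y^2 + x*z^2 - 3*x

so tr(a b a) = tr(a) * tr(b a) - tr(b) = x*z - y
so tr(a b a b) = tr(a b) * tr(a b) - tr(1) = z^2 - 2
tr(b a b^-1 a) = tr(a b a) * tr(b) - tr(a b a b) = x*y*z - y^2 - z^2 + 2
reduce: tr(a^-1 b a b^-1) = tr(b a b^-1) * tr(a) - tr(b a b^-1 a) = -x*y*z + x^2 + y^2 + z^2 - 2
tr(a^-2 b a b^-1) = tr(a^-1 b a b^-1) * tr(a) - tr(a^-1 b a b^-1 a) = -x^2*y*z + x^3 + x*y^2 + x*z^2 - 3*x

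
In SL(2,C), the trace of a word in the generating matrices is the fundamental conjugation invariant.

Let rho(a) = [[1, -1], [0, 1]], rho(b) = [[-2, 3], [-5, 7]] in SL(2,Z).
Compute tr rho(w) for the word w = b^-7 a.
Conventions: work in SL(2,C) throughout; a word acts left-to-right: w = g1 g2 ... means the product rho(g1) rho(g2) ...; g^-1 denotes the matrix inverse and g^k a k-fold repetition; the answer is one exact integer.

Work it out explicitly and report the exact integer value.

-5280

rho(b^-1) = [[7, -3], [5, -2]]
... * rho(b^-1) = [[7, -3], [5, -2]]  ->  [[34, -15], [25, -11]]
... * rho(b^-1) = [[7, -3], [5, -2]]  ->  [[163, -72], [120, -53]]
... * rho(b^-1) = [[7, -3], [5, -2]]  ->  [[781, -345], [575, -254]]
... * rho(b^-1) = [[7, -3], [5, -2]]  ->  [[3742, -1653], [2755, -1217]]
... * rho(b^-1) = [[7, -3], [5, -2]]  ->  [[17929, -7920], [13200, -5831]]
... * rho(b^-1) = [[7, -3], [5, -2]]  ->  [[85903, -37947], [63245, -27938]]
... * rho(a) = [[1, -1], [0, 1]]  ->  [[85903, -123850], [63245, -91183]]
tr = 85903 + -91183 = -5280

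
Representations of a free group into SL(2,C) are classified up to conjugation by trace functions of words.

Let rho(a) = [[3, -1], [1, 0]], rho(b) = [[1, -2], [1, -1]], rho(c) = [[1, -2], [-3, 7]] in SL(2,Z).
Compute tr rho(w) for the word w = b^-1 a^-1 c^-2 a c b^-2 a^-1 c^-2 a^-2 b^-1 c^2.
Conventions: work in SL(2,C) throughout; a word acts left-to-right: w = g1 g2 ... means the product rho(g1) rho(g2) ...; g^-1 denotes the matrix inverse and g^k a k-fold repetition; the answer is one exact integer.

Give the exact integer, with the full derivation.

rho(b^-1) = [[-1, 2], [-1, 1]]
... * rho(a^-1) = [[0, 1], [-1, 3]]  ->  [[-2, 5], [-1, 2]]
... * rho(c^-1) = [[7, 2], [3, 1]]  ->  [[1, 1], [-1, 0]]
... * rho(c^-1) = [[7, 2], [3, 1]]  ->  [[10, 3], [-7, -2]]
... * rho(a) = [[3, -1], [1, 0]]  ->  [[33, -10], [-23, 7]]
... * rho(c) = [[1, -2], [-3, 7]]  ->  [[63, -136], [-44, 95]]
... * rho(b^-1) = [[-1, 2], [-1, 1]]  ->  [[73, -10], [-51, 7]]
... * rho(b^-1) = [[-1, 2], [-1, 1]]  ->  [[-63, 136], [44, -95]]
... * rho(a^-1) = [[0, 1], [-1, 3]]  ->  [[-136, 345], [95, -241]]
... * rho(c^-1) = [[7, 2], [3, 1]]  ->  [[83, 73], [-58, -51]]
... * rho(c^-1) = [[7, 2], [3, 1]]  ->  [[800, 239], [-559, -167]]
... * rho(a^-1) = [[0, 1], [-1, 3]]  ->  [[-239, 1517], [167, -1060]]
... * rho(a^-1) = [[0, 1], [-1, 3]]  ->  [[-1517, 4312], [1060, -3013]]
... * rho(b^-1) = [[-1, 2], [-1, 1]]  ->  [[-2795, 1278], [1953, -893]]
... * rho(c) = [[1, -2], [-3, 7]]  ->  [[-6629, 14536], [4632, -10157]]
... * rho(c) = [[1, -2], [-3, 7]]  ->  [[-50237, 115010], [35103, -80363]]
tr = -50237 + -80363 = -130600

-130600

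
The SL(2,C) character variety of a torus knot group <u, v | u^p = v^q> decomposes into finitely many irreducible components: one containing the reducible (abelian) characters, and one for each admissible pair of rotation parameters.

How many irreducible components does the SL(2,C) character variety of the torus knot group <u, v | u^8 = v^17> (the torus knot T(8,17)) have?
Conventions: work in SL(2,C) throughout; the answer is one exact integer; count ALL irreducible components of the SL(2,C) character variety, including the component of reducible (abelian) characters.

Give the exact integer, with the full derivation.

Gamma = < u, v | u^8 = v^17 > (torus knot T(8,17)); the central element u^8 = v^17 acts as +I or -I in any irreducible SL(2,C) representation.
This locks tr(u) to 2*cos(pi*alpha/8), alpha in 1..7, and tr(v) to 2*cos(pi*beta/17), beta in 1..16, on each component of irreducible characters.
Consistency of u^8 = (-1)^alpha I with v^17 = (-1)^beta I forces alpha = beta (mod 2).
count pairs: odd alpha (4 choices) x odd beta (8), plus even alpha (3) x even beta (8): 4*8 + 3*8 = 56.
components with irreducible characters: 56; plus the single component of reducible (abelian) characters: total 57.

57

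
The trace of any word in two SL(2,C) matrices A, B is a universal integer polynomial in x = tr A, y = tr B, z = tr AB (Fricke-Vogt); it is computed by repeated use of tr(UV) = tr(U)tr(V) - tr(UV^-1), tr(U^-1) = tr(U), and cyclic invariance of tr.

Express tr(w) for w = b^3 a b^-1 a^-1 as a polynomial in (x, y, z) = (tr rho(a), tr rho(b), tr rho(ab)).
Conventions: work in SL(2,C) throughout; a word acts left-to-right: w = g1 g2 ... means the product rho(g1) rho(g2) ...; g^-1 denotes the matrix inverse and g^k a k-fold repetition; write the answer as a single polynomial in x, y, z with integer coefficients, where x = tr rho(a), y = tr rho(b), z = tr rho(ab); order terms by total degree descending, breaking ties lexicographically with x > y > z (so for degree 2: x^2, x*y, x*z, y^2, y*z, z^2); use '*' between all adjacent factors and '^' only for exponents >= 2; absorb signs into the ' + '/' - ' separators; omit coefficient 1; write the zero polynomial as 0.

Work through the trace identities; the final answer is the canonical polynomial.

-x*y^3*z + x^2*y^2 + y^4 + y^2*z^2 + x*y*z - x^2 - 4*y^2 - z^2 + 2

so trace(b^2) = trace(b) * trace(b) - trace(1)   [square of b] = y^2 - 2
reduce: trace(b^3) = trace(b) * trace(b^2) - trace(b)   [square of b] = y^3 - 3*y
so trace(a b^2) = trace(b) * trace(a b) - trace(a)   [square of b] = y*z - x
trace(a b^3) = trace(b) * trace(a b^2) - trace(a b)   [square of b] = y^2*z - x*y - z
so trace(b^3 a b) = trace(b) * trace(a b^3) - trace(a b^2)   [square of b] = y^3*z - x*y^2 - 2*y*z + x
reduce: trace(a b a b) = trace(b a) * trace(b a) - trace(1)   [split at a repeated b] = z^2 - 2
reduce: trace(a b a) = trace(a) * trace(b a) - trace(b)   [square of a] = x*z - y
trace(a b a b^2) = trace(b) * trace(a b a b) - trace(a b a)   [square of b] = y*z^2 - x*z - y
trace(b^3 a b a) = trace(b) * trace(a b a b^2) - trace(a b a b)   [square of b] = y^2*z^2 - x*y*z - y^2 - z^2 + 2
trace(a^-1 b^3 a b) = trace(b^3 a b) * trace(a) - trace(b^3 a b a)   [inverse elimination on a] = x*y^3*z - x^2*y^2 - y^2*z^2 - x*y*z + x^2 + y^2 + z^2 - 2
trace(b^3 a b^-1 a^-1) = trace(a^-1 b^3 a) * trace(b) - trace(a^-1 b^3 a b)   [inverse elimination on b] = -x*y^3*z + x^2*y^2 + y^4 + y^2*z^2 + x*y*z - x^2 - 4*y^2 - z^2 + 2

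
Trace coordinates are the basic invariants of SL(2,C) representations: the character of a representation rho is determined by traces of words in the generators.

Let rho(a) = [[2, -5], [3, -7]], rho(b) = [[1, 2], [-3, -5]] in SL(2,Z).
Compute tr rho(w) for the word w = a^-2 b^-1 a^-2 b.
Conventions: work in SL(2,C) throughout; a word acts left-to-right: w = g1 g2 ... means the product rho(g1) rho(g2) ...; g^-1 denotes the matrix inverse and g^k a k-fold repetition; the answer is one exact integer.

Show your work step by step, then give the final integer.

-55498

rho(a^-1) = [[-7, 5], [-3, 2]]
... * rho(a^-1) = [[-7, 5], [-3, 2]]  ->  [[34, -25], [15, -11]]
... * rho(b^-1) = [[-5, -2], [3, 1]]  ->  [[-245, -93], [-108, -41]]
... * rho(a^-1) = [[-7, 5], [-3, 2]]  ->  [[1994, -1411], [879, -622]]
... * rho(a^-1) = [[-7, 5], [-3, 2]]  ->  [[-9725, 7148], [-4287, 3151]]
... * rho(b) = [[1, 2], [-3, -5]]  ->  [[-31169, -55190], [-13740, -24329]]
tr = -31169 + -24329 = -55498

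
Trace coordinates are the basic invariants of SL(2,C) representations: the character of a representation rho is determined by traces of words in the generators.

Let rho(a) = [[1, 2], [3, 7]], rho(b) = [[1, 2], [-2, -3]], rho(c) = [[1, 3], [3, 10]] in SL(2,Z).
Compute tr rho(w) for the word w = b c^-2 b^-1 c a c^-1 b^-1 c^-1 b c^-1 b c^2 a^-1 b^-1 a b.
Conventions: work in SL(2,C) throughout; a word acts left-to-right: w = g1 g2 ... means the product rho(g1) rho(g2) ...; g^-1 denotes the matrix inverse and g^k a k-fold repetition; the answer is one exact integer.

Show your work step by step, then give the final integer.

98760703500

rho(b) = [[1, 2], [-2, -3]]
... * rho(c^-1) = [[10, -3], [-3, 1]]  ->  [[4, -1], [-11, 3]]
... * rho(c^-1) = [[10, -3], [-3, 1]]  ->  [[43, -13], [-119, 36]]
... * rho(b^-1) = [[-3, -2], [2, 1]]  ->  [[-155, -99], [429, 274]]
... * rho(c) = [[1, 3], [3, 10]]  ->  [[-452, -1455], [1251, 4027]]
... * rho(a) = [[1, 2], [3, 7]]  ->  [[-4817, -11089], [13332, 30691]]
... * rho(c^-1) = [[10, -3], [-3, 1]]  ->  [[-14903, 3362], [41247, -9305]]
... * rho(b^-1) = [[-3, -2], [2, 1]]  ->  [[51433, 33168], [-142351, -91799]]
... * rho(c^-1) = [[10, -3], [-3, 1]]  ->  [[414826, -121131], [-1148113, 335254]]
... * rho(b) = [[1, 2], [-2, -3]]  ->  [[657088, 1193045], [-1818621, -3301988]]
... * rho(c^-1) = [[10, -3], [-3, 1]]  ->  [[2991745, -778219], [-8280246, 2153875]]
... * rho(b) = [[1, 2], [-2, -3]]  ->  [[4548183, 8318147], [-12587996, -23022117]]
... * rho(c) = [[1, 3], [3, 10]]  ->  [[29502624, 96826019], [-81654347, -267985158]]
... * rho(c) = [[1, 3], [3, 10]]  ->  [[319980681, 1056768062], [-885609821, -2924814621]]
... * rho(a^-1) = [[7, -2], [-3, 1]]  ->  [[-930439419, 416806700], [2575175116, -1153594979]]
... * rho(b^-1) = [[-3, -2], [2, 1]]  ->  [[3624931657, 2277685538], [-10032715306, -6303945211]]
... * rho(a) = [[1, 2], [3, 7]]  ->  [[10457988271, 23193662080], [-28944550939, -64193047089]]
... * rho(b) = [[1, 2], [-2, -3]]  ->  [[-35929335889, -48665009698], [99441543239, 134690039389]]
tr = -35929335889 + 134690039389 = 98760703500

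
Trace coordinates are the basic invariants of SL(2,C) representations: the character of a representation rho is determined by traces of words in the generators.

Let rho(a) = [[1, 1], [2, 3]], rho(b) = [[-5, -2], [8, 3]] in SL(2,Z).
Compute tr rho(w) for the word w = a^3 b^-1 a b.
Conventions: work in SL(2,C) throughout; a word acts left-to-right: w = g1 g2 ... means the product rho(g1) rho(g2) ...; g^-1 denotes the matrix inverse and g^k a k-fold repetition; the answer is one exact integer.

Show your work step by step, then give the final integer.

-1966

rho(a) = [[1, 1], [2, 3]]
... * rho(a) = [[1, 1], [2, 3]]  ->  [[3, 4], [8, 11]]
... * rho(a) = [[1, 1], [2, 3]]  ->  [[11, 15], [30, 41]]
... * rho(b^-1) = [[3, 2], [-8, -5]]  ->  [[-87, -53], [-238, -145]]
... * rho(a) = [[1, 1], [2, 3]]  ->  [[-193, -246], [-528, -673]]
... * rho(b) = [[-5, -2], [8, 3]]  ->  [[-1003, -352], [-2744, -963]]
tr = -1003 + -963 = -1966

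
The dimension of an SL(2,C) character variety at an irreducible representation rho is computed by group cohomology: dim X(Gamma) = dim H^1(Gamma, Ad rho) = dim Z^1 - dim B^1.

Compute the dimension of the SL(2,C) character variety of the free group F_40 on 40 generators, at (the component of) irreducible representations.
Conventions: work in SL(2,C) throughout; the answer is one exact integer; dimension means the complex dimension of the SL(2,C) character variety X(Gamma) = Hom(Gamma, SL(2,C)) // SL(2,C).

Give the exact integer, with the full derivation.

The free group F_40: 40 generators, no relators.
Z^1(Gamma, Ad rho) = (sl_2)^40: a cocycle is a free choice of one sl_2 vector per generator, so dim Z^1 = 3*40 = 120.
At an irreducible rho the centralizer of the image in sl_2 is 0, so the coboundary map sl_2 -> Z^1 is injective: dim B^1 = 3.
dim X = dim H^1 = dim Z^1 - dim B^1 = 120 - 3 = 117.

117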